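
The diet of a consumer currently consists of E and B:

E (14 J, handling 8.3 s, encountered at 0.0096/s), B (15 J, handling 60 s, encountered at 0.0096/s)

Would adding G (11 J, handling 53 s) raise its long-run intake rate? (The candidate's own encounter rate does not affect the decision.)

Intake rate on the current diet: R = (0.0096×14 + 0.0096×15) / (1 + 0.0096×8.3 + 0.0096×60) = 0.2784/1.656 = 0.1681 J/s.
Profitability of G: 11/53 = 0.2075 J/s.
Since 0.2075 > R, including G increases the long-run rate.

Yes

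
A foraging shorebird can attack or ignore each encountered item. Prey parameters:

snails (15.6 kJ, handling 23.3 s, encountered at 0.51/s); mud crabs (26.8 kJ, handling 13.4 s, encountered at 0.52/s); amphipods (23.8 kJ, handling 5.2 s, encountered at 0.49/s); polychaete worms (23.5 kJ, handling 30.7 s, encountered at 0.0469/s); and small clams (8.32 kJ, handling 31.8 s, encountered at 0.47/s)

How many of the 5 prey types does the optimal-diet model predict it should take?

E/h in descending order: amphipods 4.58, mud crabs 2, polychaete worms 0.765, snails 0.67, small clams 0.262 kJ/s. The optimal diet is the largest prefix of this list for which every included type satisfies E_i/h_i > R on the types above it.
Rate on top 1: 3.287. mud crabs: 2 < 3.287 → exclude; stop.
Optimal diet: amphipods — 1 of 5 types.

1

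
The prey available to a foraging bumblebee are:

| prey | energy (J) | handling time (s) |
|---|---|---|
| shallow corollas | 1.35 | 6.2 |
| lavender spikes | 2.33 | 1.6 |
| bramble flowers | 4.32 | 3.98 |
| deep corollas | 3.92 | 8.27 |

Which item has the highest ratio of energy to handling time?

In descending order of E/h:
lavender spikes: 2.33/1.6 = 1.46 J/s
bramble flowers: 4.32/3.98 = 1.09 J/s
deep corollas: 3.92/8.27 = 0.474 J/s
shallow corollas: 1.35/6.2 = 0.218 J/s

lavender spikes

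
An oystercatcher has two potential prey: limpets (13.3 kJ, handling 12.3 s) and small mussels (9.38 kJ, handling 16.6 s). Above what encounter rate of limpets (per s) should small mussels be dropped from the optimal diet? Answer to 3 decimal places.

0.089 per s

The zero-one rule: include small mussels iff E₂/h₂ > λE₁/(1+λh₁). Equality gives the switch point.
λE₁h₂ = E₂ + λE₂h₁ ⇒ λ = E₂/(E₁h₂ − E₂h₁) = 9.38/(220.8 − 115.4) = 0.08899 per s.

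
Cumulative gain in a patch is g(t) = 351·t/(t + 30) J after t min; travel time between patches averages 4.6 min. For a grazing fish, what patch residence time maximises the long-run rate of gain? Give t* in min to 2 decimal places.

Maximise g(t)/(T+t): set derivative to zero → g'(t)(T+t) = g(t).
g'(t) = 351·30/(t + 30)². Setting 351·30/(t+30)² = 351t/[(t+30)(4.6+t)] gives 30(4.6+t) = t(t+30), so t² = 30×4.6 = 138.
t* = √138 = 11.75 min.

11.75 min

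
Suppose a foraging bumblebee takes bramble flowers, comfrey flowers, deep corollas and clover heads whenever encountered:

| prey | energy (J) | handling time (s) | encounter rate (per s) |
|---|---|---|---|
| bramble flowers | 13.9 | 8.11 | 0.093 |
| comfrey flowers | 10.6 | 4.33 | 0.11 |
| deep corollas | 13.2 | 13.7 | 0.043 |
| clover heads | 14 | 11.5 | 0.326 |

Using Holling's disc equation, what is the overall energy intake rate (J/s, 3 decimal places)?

1.156 J/s

R = (0.093×13.9 + 0.11×10.6 + 0.043×13.2 + 0.326×14) / (1 + 0.093×8.11 + 0.11×4.33 + 0.043×13.7 + 0.326×11.5) = 7.59/6.569 = 1.156 J/s.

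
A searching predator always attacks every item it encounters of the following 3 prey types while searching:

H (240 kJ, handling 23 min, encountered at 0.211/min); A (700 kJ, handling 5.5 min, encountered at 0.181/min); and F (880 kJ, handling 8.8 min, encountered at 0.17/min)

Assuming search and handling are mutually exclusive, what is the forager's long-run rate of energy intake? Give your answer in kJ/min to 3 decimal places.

Energy encountered per unit search time: 0.211×240 + 0.181×700 + 0.17×880 = 326.9 kJ/min.
Handling time per unit search time: 0.211×23 + 0.181×5.5 + 0.17×8.8 = 7.345.
Rate = 326.9/(1 + 7.345) = 39.18 kJ/min.

39.180 kJ/min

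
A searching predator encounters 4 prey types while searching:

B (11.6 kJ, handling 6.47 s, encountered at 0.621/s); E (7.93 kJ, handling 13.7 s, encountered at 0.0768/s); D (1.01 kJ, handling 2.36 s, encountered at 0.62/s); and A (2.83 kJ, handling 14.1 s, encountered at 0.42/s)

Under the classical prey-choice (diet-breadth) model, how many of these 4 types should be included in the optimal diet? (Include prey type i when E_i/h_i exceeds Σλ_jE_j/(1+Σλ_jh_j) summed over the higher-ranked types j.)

1

E/h in descending order: B 1.79, E 0.579, D 0.428, A 0.201 kJ/s. The optimal diet is the largest prefix of this list for which every included type satisfies E_i/h_i > R on the types above it.
Rate on top 1: 1.436. E: 0.579 < 1.436 → exclude; stop.
Optimal diet: B — 1 of 4 types.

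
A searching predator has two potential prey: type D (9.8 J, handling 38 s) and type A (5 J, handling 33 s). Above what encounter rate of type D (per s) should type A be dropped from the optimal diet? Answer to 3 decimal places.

0.037 per s

Drop type A once their profitability E₂/h₂ falls below the rate achievable on type D alone: E₂/h₂ = λE₁/(1 + λh₁).
Solve for λ: λE₁h₂ = E₂(1 + λh₁) → λ(E₁h₂ − E₂h₁) = E₂ → λ = E₂/(E₁h₂ − E₂h₁).
λ = 5/(9.8×33 − 5×38) = 5/133.4 = 0.03748 per s.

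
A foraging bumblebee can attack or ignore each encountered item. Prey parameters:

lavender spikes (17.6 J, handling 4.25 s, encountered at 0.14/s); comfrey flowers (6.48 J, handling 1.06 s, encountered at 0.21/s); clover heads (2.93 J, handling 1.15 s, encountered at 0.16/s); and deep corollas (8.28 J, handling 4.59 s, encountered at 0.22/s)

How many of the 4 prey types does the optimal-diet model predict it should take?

E/h in descending order: comfrey flowers 6.11, lavender spikes 4.14, clover heads 2.55, deep corollas 1.8 J/s. The optimal diet is the largest prefix of this list for which every included type satisfies E_i/h_i > R on the types above it.
Rate on top 1: 1.113. lavender spikes: 4.14 > 1.113 → include.
Rate on top 2: 2.104. clover heads: 2.55 > 2.104 → include.
Rate on top 3: 2.145. deep corollas: 1.8 < 2.145 → exclude; stop.
Optimal diet: comfrey flowers, lavender spikes, clover heads — 3 of 4 types.

3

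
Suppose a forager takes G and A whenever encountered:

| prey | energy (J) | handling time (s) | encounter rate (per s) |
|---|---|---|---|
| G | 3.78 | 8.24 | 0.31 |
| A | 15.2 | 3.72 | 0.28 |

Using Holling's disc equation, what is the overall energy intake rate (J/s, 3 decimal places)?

1.181 J/s

R = (0.31×3.78 + 0.28×15.2) / (1 + 0.31×8.24 + 0.28×3.72) = 5.428/4.596 = 1.181 J/s.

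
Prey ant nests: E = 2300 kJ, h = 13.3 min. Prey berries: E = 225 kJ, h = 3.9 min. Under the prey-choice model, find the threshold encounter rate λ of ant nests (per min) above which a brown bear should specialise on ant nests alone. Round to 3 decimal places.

The zero-one rule: include berries iff E₂/h₂ > λE₁/(1+λh₁). Equality gives the switch point.
λE₁h₂ = E₂ + λE₂h₁ ⇒ λ = E₂/(E₁h₂ − E₂h₁) = 225/(8970 − 2992) = 0.03764 per min.

0.038 per min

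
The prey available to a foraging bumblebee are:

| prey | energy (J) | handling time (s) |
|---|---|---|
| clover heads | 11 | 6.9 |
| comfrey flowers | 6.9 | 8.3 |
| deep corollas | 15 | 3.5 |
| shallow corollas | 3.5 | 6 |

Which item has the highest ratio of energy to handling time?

deep corollas

In descending order of E/h:
deep corollas: 15/3.5 = 4.29 J/s
clover heads: 11/6.9 = 1.59 J/s
comfrey flowers: 6.9/8.3 = 0.831 J/s
shallow corollas: 3.5/6 = 0.583 J/s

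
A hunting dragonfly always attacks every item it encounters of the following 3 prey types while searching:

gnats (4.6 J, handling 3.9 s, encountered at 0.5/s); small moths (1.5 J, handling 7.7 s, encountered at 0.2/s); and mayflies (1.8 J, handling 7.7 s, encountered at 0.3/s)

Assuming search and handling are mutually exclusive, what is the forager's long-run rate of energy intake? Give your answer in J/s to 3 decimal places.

0.462 J/s

R = Σλ_iE_i / (1 + Σλ_ih_i)
Numerator: 0.5×4.6 + 0.2×1.5 + 0.3×1.8 = 3.14
Denominator: 1 + 0.5×3.9 + 0.2×7.7 + 0.3×7.7 = 6.8
R = 3.14/6.8 = 0.4618 J/s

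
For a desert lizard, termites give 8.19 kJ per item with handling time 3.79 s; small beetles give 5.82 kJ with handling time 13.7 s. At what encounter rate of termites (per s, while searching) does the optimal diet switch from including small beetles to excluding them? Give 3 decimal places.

Drop small beetles once their profitability E₂/h₂ falls below the rate achievable on termites alone: E₂/h₂ = λE₁/(1 + λh₁).
Solve for λ: λE₁h₂ = E₂(1 + λh₁) → λ(E₁h₂ − E₂h₁) = E₂ → λ = E₂/(E₁h₂ − E₂h₁).
λ = 5.82/(8.19×13.7 − 5.82×3.79) = 5.82/90.15 = 0.06456 per s.

0.065 per s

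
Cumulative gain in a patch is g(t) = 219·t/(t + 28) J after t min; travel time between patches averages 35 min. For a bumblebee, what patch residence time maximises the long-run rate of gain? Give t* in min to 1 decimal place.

Maximise g(t)/(T+t): set derivative to zero → g'(t)(T+t) = g(t).
g'(t) = 219·28/(t + 28)². Setting 219·28/(t+28)² = 219t/[(t+28)(35+t)] gives 28(35+t) = t(t+28), so t² = 28×35 = 980.
t* = √980 = 31.3 min.

31.3 min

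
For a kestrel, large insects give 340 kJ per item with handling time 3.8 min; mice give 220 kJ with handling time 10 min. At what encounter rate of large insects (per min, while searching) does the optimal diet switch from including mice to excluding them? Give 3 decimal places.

Drop mice once their profitability E₂/h₂ falls below the rate achievable on large insects alone: E₂/h₂ = λE₁/(1 + λh₁).
Solve for λ: λE₁h₂ = E₂(1 + λh₁) → λ(E₁h₂ − E₂h₁) = E₂ → λ = E₂/(E₁h₂ − E₂h₁).
λ = 220/(340×10 − 220×3.8) = 220/2564 = 0.0858 per min.

0.086 per min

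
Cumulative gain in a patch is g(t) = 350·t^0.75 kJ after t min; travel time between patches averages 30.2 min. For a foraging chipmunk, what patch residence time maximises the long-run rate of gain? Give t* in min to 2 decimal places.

Optimal t* satisfies g'(t*) = g(t*)/(T + t*).
g'(t) = 0.75·350·t^-0.25. Setting 0.75·350·t^-0.25 = 350·t^0.75/(30.2+t) gives 0.75(30.2+t) = t, so 0.25·t = 0.75×30.2.
t* = 0.75×30.2/0.25 = 90.6 min.

90.60 min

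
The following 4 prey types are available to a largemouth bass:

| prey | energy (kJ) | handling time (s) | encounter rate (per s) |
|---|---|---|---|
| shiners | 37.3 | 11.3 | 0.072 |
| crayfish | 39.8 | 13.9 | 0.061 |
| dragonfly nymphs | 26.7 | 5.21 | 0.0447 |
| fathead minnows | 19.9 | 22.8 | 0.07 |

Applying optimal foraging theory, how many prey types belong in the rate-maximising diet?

3

Rank by E/h (kJ/s): dragonfly nymphs 5.12, shiners 3.3, crayfish 2.86, fathead minnows 0.873. Include each in turn until the next type's E/h falls below the running intake rate.
Rate on top 1: 0.968. shiners: 3.3 > 0.968 → include.
Rate on top 2: 1.895. crayfish: 2.86 > 1.895 → include.
Rate on top 3: 2.179. fathead minnows: 0.873 < 2.179 → exclude; stop.
Optimal diet: dragonfly nymphs, shiners, crayfish — 3 of 4 types.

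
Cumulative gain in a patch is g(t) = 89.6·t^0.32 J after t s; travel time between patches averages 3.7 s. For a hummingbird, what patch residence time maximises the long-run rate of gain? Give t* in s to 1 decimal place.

Maximise g(t)/(T+t): set derivative to zero → g'(t)(T+t) = g(t).
g'(t) = 0.32·89.6·t^-0.68. Setting 0.32·89.6·t^-0.68 = 89.6·t^0.32/(3.7+t) gives 0.32(3.7+t) = t, so 0.68·t = 0.32×3.7.
t* = 0.32×3.7/0.68 = 1.741 s.

1.7 s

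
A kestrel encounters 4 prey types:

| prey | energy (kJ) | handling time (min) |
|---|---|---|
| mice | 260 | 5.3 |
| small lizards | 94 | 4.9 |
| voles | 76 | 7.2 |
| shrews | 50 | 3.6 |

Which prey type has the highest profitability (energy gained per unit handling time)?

mice

Profitability E/h (kJ/min): mice = 260/5.3 = 49.1, small lizards = 94/4.9 = 19.2, voles = 76/7.2 = 10.6, shrews = 50/3.6 = 13.9.
Ranked: mice > small lizards > shrews > voles.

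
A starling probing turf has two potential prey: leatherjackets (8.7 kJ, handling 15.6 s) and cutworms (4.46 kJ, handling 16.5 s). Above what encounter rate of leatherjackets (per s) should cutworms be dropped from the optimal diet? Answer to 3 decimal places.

0.060 per s

At the threshold, the rate on leatherjackets alone equals the profitability of cutworms: λ·8.7/(1 + λ·15.6) = 4.46/16.5 = 0.2703.
Rearranging, λ(8.7 − 0.2703×15.6) = 0.2703, so λ = 0.2703/4.483 = 0.06029 per s.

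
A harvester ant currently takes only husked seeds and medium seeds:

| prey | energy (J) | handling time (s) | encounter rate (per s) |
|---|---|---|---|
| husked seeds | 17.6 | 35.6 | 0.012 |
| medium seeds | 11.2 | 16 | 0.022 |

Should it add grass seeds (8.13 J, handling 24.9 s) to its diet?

Current rate: (0.012×17.6 + 0.022×11.2)/(1 + 0.012×35.6 + 0.022×16) = 0.2572 J/s.
Profitability of grass seeds: 8.13/24.9 = 0.3265 J/s.
Since 0.3265 > R, including grass seeds increases the long-run rate.

Yes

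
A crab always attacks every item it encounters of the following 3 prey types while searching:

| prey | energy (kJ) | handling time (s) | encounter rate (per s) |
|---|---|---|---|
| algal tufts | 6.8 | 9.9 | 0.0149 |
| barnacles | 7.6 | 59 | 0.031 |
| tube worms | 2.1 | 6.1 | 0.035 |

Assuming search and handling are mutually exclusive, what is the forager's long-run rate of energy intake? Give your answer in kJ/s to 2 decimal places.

0.13 kJ/s

Energy encountered per unit search time: 0.0149×6.8 + 0.031×7.6 + 0.035×2.1 = 0.4104 kJ/s.
Handling time per unit search time: 0.0149×9.9 + 0.031×59 + 0.035×6.1 = 2.19.
Rate = 0.4104/(1 + 2.19) = 0.1287 kJ/s.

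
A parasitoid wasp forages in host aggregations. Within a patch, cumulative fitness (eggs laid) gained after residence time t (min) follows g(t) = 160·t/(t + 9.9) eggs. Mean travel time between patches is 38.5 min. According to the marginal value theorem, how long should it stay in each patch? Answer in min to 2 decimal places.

Optimal t* satisfies g'(t*) = g(t*)/(T + t*).
g'(t) = 160·9.9/(t + 9.9)². Setting 160·9.9/(t+9.9)² = 160t/[(t+9.9)(38.5+t)] gives 9.9(38.5+t) = t(t+9.9), so t² = 9.9×38.5 = 381.2.
t* = √381.2 = 19.52 min.

19.52 min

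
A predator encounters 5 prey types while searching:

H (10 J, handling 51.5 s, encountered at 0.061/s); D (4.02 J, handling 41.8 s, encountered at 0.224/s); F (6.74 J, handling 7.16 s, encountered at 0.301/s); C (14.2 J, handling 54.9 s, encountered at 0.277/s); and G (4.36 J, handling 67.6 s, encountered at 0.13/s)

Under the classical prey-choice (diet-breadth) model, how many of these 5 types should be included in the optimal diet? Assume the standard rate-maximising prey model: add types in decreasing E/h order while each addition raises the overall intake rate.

1

Profitabilities (E/h, J/s): F 0.941, C 0.259, H 0.194, D 0.0962, G 0.0645. Add prey in this order while the next type's profitability exceeds the intake rate on those already taken.
Rate on top 1: 0.643. C: 0.259 < 0.643 → exclude; stop.
Optimal diet: F — 1 of 5 types.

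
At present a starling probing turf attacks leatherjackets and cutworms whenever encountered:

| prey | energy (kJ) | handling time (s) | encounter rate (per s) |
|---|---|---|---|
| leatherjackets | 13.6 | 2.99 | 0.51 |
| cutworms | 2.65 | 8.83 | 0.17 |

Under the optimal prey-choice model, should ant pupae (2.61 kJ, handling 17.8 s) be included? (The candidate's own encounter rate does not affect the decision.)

No

Intake rate on the current diet: R = (0.51×13.6 + 0.17×2.65) / (1 + 0.51×2.99 + 0.17×8.83) = 7.386/4.026 = 1.835 kJ/s.
Profitability of ant pupae: 2.61/17.8 = 0.1466 kJ/s.
Since 0.1466 < R, time spent handling ant pupae is better spent searching.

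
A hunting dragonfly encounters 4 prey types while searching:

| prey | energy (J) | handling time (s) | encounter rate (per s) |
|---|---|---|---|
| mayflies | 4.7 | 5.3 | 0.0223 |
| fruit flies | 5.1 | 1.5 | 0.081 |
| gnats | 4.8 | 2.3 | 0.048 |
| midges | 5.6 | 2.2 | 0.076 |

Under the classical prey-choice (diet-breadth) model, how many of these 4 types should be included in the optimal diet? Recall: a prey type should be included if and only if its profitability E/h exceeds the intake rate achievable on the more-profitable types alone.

4

E/h in descending order: fruit flies 3.4, midges 2.55, gnats 2.09, mayflies 0.887 J/s. The optimal diet is the largest prefix of this list for which every included type satisfies E_i/h_i > R on the types above it.
Rate on top 1: 0.3683. midges: 2.55 > 0.3683 → include.
Rate on top 2: 0.6508. gnats: 2.09 > 0.6508 → include.
Rate on top 3: 0.7641. mayflies: 0.887 > 0.7641 → include.
Optimal diet: fruit flies, midges, gnats, mayflies — 4 of 4 types.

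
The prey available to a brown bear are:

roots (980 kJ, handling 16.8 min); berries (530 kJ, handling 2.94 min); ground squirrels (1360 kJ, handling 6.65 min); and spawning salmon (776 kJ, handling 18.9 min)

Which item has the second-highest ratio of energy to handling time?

In descending order of E/h:
ground squirrels: 1360/6.65 = 205 kJ/min
berries: 530/2.94 = 180 kJ/min
roots: 980/16.8 = 58.3 kJ/min
spawning salmon: 776/18.9 = 41.1 kJ/min

berries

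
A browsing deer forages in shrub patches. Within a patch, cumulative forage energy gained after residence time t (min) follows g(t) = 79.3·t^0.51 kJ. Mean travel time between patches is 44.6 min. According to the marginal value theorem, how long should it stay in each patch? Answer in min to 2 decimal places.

46.42 min

Maximise g(t)/(T+t): set derivative to zero → g'(t)(T+t) = g(t).
g'(t) = 0.51·79.3·t^-0.49. Setting 0.51·79.3·t^-0.49 = 79.3·t^0.51/(44.6+t) gives 0.51(44.6+t) = t, so 0.49·t = 0.51×44.6.
t* = 0.51×44.6/0.49 = 46.42 min.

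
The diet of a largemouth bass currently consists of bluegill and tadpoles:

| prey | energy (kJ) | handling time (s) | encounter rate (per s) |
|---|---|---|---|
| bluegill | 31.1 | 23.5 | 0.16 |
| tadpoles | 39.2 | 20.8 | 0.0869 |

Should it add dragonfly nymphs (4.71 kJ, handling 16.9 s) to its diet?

No

On bluegill and tadpoles alone, R = ΣλE/(1+Σλh) = 8.382/6.568 = 1.276 kJ/s.
Profitability of dragonfly nymphs: 4.71/16.9 = 0.2787 kJ/s.
Since 0.2787 < R, time spent handling dragonfly nymphs is better spent searching.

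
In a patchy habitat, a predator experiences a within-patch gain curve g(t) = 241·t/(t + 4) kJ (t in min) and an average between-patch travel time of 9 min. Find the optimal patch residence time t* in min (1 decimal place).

Optimal t* satisfies g'(t*) = g(t*)/(T + t*).
g'(t) = 241·4/(t + 4)². Setting 241·4/(t+4)² = 241t/[(t+4)(9+t)] gives 4(9+t) = t(t+4), so t² = 4×9 = 36.
t* = √36 = 6 min.

6.0 min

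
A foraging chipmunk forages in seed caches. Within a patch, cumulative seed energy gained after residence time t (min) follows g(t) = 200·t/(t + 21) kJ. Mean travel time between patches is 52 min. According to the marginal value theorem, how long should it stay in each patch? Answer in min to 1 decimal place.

By the marginal value theorem, leave when the instantaneous gain rate g'(t) equals the habitat-wide average g(t)/(T + t).
g'(t) = 200·21/(t + 21)². Setting 200·21/(t+21)² = 200t/[(t+21)(52+t)] gives 21(52+t) = t(t+21), so t² = 21×52 = 1092.
t* = √1092 = 33.05 min.

33.0 min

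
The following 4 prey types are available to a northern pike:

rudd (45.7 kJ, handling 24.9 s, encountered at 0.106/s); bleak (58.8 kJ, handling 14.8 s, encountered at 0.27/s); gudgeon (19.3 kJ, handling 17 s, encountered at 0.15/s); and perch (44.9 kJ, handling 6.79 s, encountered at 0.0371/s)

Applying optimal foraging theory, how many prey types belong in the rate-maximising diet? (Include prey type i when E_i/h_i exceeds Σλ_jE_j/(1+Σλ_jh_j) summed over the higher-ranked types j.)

2

Profitabilities (E/h, kJ/s): perch 6.61, bleak 3.97, rudd 1.84, gudgeon 1.14. Add prey in this order while the next type's profitability exceeds the intake rate on those already taken.
Rate on top 1: 1.331. bleak: 3.97 > 1.331 → include.
Rate on top 2: 3.343. rudd: 1.84 < 3.343 → exclude; stop.
Optimal diet: perch, bleak — 2 of 4 types.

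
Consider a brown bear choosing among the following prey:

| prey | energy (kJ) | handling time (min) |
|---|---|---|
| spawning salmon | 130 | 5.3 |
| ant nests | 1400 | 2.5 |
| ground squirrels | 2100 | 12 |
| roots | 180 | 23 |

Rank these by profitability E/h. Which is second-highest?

Profitability E/h (kJ/min): spawning salmon = 130/5.3 = 24.5, ant nests = 1400/2.5 = 560, ground squirrels = 2100/12 = 175, roots = 180/23 = 7.83.
Ranked: ant nests > ground squirrels > spawning salmon > roots.

ground squirrels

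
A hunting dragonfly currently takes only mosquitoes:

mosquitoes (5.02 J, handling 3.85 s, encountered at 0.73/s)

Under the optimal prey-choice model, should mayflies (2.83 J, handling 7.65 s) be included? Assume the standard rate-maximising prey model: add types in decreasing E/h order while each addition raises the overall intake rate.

No

Intake rate on the current diet: R = (0.73×5.02) / (1 + 0.73×3.85) = 3.665/3.81 = 0.9617 J/s.
mayflies: E/h = 2.83/7.65 = 0.3699 J/s.
0.3699 < 0.9617, so adding mayflies would lower the average — exclude it.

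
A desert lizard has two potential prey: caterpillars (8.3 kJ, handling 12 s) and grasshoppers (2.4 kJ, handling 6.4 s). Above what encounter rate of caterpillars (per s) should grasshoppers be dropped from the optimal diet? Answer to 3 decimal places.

At the threshold, the rate on caterpillars alone equals the profitability of grasshoppers: λ·8.3/(1 + λ·12) = 2.4/6.4 = 0.375.
Rearranging, λ(8.3 − 0.375×12) = 0.375, so λ = 0.375/3.8 = 0.09868 per s.

0.099 per s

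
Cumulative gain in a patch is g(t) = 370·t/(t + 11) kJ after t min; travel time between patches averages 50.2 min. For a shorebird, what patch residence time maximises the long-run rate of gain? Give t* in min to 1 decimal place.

23.5 min

By the marginal value theorem, leave when the instantaneous gain rate g'(t) equals the habitat-wide average g(t)/(T + t).
g'(t) = 370·11/(t + 11)². Setting 370·11/(t+11)² = 370t/[(t+11)(50.2+t)] gives 11(50.2+t) = t(t+11), so t² = 11×50.2 = 552.2.
t* = √552.2 = 23.5 min.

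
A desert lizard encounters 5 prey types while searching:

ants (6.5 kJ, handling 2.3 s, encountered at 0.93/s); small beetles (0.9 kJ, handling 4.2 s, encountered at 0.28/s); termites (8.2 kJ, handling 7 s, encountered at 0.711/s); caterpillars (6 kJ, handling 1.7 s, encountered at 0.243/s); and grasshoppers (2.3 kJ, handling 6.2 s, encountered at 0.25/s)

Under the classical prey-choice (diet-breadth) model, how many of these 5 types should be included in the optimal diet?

E/h in descending order: caterpillars 3.53, ants 2.83, termites 1.17, grasshoppers 0.371, small beetles 0.214 kJ/s. The optimal diet is the largest prefix of this list for which every included type satisfies E_i/h_i > R on the types above it.
Rate on top 1: 1.032. ants: 2.83 > 1.032 → include.
Rate on top 2: 2.112. termites: 1.17 < 2.112 → exclude; stop.
Optimal diet: caterpillars, ants — 2 of 5 types.

2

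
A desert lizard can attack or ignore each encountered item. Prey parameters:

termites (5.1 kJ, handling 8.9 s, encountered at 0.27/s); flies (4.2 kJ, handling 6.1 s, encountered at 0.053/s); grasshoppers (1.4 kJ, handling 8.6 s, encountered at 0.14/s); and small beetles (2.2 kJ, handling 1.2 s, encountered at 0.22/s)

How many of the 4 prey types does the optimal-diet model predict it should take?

3

Rank by E/h (kJ/s): small beetles 1.83, flies 0.689, termites 0.573, grasshoppers 0.163. Include each in turn until the next type's E/h falls below the running intake rate.
Rate on top 1: 0.3829. flies: 0.689 > 0.3829 → include.
Rate on top 2: 0.4452. termites: 0.573 > 0.4452 → include.
Rate on top 3: 0.5222. grasshoppers: 0.163 < 0.5222 → exclude; stop.
Optimal diet: small beetles, flies, termites — 3 of 4 types.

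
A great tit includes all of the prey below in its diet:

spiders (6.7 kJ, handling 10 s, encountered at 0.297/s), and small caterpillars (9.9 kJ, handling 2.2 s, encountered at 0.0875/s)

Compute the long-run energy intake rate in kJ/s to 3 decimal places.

0.686 kJ/s

Energy encountered per unit search time: 0.297×6.7 + 0.0875×9.9 = 2.856 kJ/s.
Handling time per unit search time: 0.297×10 + 0.0875×2.2 = 3.162.
Rate = 2.856/(1 + 3.162) = 0.6862 kJ/s.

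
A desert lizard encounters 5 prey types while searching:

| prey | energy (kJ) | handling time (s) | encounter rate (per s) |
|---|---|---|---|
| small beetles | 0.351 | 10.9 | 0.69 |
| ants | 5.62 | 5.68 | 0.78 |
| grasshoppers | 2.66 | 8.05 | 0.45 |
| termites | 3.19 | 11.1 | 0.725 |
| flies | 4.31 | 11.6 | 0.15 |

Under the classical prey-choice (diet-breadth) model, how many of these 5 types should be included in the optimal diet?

1

Rank by E/h (kJ/s): ants 0.989, flies 0.372, grasshoppers 0.33, termites 0.287, small beetles 0.0322. Include each in turn until the next type's E/h falls below the running intake rate.
Rate on top 1: 0.8072. flies: 0.372 < 0.8072 → exclude; stop.
Optimal diet: ants — 1 of 5 types.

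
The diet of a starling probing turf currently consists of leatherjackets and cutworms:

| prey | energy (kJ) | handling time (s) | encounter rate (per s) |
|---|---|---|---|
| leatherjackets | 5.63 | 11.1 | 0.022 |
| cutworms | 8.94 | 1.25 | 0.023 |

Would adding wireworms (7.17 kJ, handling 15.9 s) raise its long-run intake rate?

Intake rate on the current diet: R = (0.022×5.63 + 0.023×8.94) / (1 + 0.022×11.1 + 0.023×1.25) = 0.3295/1.273 = 0.2588 kJ/s.
Profitability of wireworms: 7.17/15.9 = 0.4509 kJ/s.
0.4509 > 0.2588, so adding wireworms raises the average — include it.

Yes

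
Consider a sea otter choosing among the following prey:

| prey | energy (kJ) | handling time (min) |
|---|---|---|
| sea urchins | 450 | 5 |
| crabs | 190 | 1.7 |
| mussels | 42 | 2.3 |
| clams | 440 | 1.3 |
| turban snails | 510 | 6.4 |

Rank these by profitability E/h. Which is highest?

clams

Profitability E/h (kJ/min): sea urchins = 450/5 = 90, crabs = 190/1.7 = 112, mussels = 42/2.3 = 18.3, clams = 440/1.3 = 338, turban snails = 510/6.4 = 79.7.
Ranked: clams > crabs > sea urchins > turban snails > mussels.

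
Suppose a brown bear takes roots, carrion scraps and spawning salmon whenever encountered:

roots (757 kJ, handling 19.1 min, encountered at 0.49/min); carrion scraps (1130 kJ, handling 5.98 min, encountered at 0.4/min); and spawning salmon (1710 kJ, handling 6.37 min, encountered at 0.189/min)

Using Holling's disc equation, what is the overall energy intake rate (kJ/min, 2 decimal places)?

R = Σλ_iE_i / (1 + Σλ_ih_i)
Numerator: 0.49×757 + 0.4×1130 + 0.189×1710 = 1146
Denominator: 1 + 0.49×19.1 + 0.4×5.98 + 0.189×6.37 = 13.95
R = 1146/13.95 = 82.13 kJ/min

82.13 kJ/min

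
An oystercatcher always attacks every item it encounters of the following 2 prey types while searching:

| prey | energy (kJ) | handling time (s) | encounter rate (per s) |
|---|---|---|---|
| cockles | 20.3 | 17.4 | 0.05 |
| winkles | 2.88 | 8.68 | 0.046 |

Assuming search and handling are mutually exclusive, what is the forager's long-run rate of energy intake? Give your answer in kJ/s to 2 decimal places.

R = Σλ_iE_i / (1 + Σλ_ih_i)
Numerator: 0.05×20.3 + 0.046×2.88 = 1.147
Denominator: 1 + 0.05×17.4 + 0.046×8.68 = 2.269
R = 1.147/2.269 = 0.5057 kJ/s

0.51 kJ/s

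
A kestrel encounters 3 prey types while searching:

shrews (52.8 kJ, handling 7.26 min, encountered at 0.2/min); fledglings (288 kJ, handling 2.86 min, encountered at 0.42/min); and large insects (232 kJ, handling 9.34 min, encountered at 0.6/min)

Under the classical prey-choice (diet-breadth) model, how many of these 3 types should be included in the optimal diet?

1

Rank by E/h (kJ/min): fledglings 101, large insects 24.8, shrews 7.27. Include each in turn until the next type's E/h falls below the running intake rate.
Rate on top 1: 54.95. large insects: 24.8 < 54.95 → exclude; stop.
Optimal diet: fledglings — 1 of 3 types.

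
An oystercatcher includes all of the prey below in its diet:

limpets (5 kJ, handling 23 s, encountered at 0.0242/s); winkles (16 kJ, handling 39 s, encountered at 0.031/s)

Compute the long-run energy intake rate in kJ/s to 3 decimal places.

0.223 kJ/s

Energy encountered per unit search time: 0.0242×5 + 0.031×16 = 0.617 kJ/s.
Handling time per unit search time: 0.0242×23 + 0.031×39 = 1.766.
Rate = 0.617/(1 + 1.766) = 0.2231 kJ/s.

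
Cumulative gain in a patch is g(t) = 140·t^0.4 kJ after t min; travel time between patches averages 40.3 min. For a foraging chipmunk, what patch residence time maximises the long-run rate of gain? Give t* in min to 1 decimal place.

26.9 min

Maximise g(t)/(T+t): set derivative to zero → g'(t)(T+t) = g(t).
g'(t) = 0.4·140·t^-0.6. Setting 0.4·140·t^-0.6 = 140·t^0.4/(40.3+t) gives 0.4(40.3+t) = t, so 0.60·t = 0.4×40.3.
t* = 0.4×40.3/0.60 = 26.87 min.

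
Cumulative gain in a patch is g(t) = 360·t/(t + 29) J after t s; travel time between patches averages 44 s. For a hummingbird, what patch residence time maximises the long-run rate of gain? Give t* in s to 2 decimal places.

35.72 s

Maximise g(t)/(T+t): set derivative to zero → g'(t)(T+t) = g(t).
g'(t) = 360·29/(t + 29)². Setting 360·29/(t+29)² = 360t/[(t+29)(44+t)] gives 29(44+t) = t(t+29), so t² = 29×44 = 1276.
t* = √1276 = 35.72 s.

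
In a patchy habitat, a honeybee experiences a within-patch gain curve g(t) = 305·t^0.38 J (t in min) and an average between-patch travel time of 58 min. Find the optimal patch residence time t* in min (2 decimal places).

Optimal t* satisfies g'(t*) = g(t*)/(T + t*).
g'(t) = 0.38·305·t^-0.62. Setting 0.38·305·t^-0.62 = 305·t^0.38/(58+t) gives 0.38(58+t) = t, so 0.62·t = 0.38×58.
t* = 0.38×58/0.62 = 35.55 min.

35.55 min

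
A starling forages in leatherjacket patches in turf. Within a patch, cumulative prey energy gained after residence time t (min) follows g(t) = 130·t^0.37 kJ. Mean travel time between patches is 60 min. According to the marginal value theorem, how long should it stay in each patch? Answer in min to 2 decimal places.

35.24 min

Maximise g(t)/(T+t): set derivative to zero → g'(t)(T+t) = g(t).
g'(t) = 0.37·130·t^-0.63. Setting 0.37·130·t^-0.63 = 130·t^0.37/(60+t) gives 0.37(60+t) = t, so 0.63·t = 0.37×60.
t* = 0.37×60/0.63 = 35.24 min.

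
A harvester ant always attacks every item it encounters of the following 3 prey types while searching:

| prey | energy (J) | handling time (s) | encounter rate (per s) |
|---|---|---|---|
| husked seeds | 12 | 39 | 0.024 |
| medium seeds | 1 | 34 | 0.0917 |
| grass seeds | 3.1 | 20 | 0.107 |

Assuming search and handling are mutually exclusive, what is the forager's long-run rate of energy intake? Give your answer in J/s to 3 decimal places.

R = Σλ_iE_i / (1 + Σλ_ih_i)
Numerator: 0.024×12 + 0.0917×1 + 0.107×3.1 = 0.7114
Denominator: 1 + 0.024×39 + 0.0917×34 + 0.107×20 = 7.194
R = 0.7114/7.194 = 0.09889 J/s

0.099 J/s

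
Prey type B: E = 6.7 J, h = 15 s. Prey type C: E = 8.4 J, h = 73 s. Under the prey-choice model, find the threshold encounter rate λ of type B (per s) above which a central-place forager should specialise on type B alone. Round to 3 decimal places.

0.023 per s

Drop type C once their profitability E₂/h₂ falls below the rate achievable on type B alone: E₂/h₂ = λE₁/(1 + λh₁).
Solve for λ: λE₁h₂ = E₂(1 + λh₁) → λ(E₁h₂ − E₂h₁) = E₂ → λ = E₂/(E₁h₂ − E₂h₁).
λ = 8.4/(6.7×73 − 8.4×15) = 8.4/363.1 = 0.02313 per s.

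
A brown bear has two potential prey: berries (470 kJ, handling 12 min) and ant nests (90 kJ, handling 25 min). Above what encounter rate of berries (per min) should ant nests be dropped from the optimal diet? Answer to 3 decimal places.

0.008 per min

The zero-one rule: include ant nests iff E₂/h₂ > λE₁/(1+λh₁). Equality gives the switch point.
λE₁h₂ = E₂ + λE₂h₁ ⇒ λ = E₂/(E₁h₂ − E₂h₁) = 90/(1.175e+04 − 1080) = 0.008435 per min.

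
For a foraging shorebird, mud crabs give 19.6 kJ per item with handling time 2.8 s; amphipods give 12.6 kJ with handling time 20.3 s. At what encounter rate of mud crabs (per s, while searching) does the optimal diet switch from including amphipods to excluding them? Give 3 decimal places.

0.035 per s

The zero-one rule: include amphipods iff E₂/h₂ > λE₁/(1+λh₁). Equality gives the switch point.
λE₁h₂ = E₂ + λE₂h₁ ⇒ λ = E₂/(E₁h₂ − E₂h₁) = 12.6/(397.9 − 35.28) = 0.03475 per s.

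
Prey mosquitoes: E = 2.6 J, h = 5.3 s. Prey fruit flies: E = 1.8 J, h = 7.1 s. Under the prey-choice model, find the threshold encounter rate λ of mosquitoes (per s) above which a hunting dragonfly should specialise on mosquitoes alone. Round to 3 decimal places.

0.202 per s

At the threshold, the rate on mosquitoes alone equals the profitability of fruit flies: λ·2.6/(1 + λ·5.3) = 1.8/7.1 = 0.2535.
Rearranging, λ(2.6 − 0.2535×5.3) = 0.2535, so λ = 0.2535/1.256 = 0.2018 per s.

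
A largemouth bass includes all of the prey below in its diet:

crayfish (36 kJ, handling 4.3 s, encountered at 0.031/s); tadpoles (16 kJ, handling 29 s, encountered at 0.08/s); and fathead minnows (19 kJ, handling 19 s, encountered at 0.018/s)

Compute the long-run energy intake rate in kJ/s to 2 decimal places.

0.72 kJ/s

R = Σλ_iE_i / (1 + Σλ_ih_i)
Numerator: 0.031×36 + 0.08×16 + 0.018×19 = 2.738
Denominator: 1 + 0.031×4.3 + 0.08×29 + 0.018×19 = 3.795
R = 2.738/3.795 = 0.7214 kJ/s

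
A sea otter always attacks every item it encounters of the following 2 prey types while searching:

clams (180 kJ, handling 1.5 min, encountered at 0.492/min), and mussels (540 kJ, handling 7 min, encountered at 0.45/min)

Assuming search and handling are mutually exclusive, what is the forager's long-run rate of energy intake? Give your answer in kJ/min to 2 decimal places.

R = (0.492×180 + 0.45×540) / (1 + 0.492×1.5 + 0.45×7) = 331.6/4.888 = 67.83 kJ/min.

67.83 kJ/min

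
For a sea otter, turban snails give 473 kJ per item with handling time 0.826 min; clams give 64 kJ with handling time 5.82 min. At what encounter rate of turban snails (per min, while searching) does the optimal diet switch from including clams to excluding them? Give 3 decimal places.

Drop clams once their profitability E₂/h₂ falls below the rate achievable on turban snails alone: E₂/h₂ = λE₁/(1 + λh₁).
Solve for λ: λE₁h₂ = E₂(1 + λh₁) → λ(E₁h₂ − E₂h₁) = E₂ → λ = E₂/(E₁h₂ − E₂h₁).
λ = 64/(473×5.82 − 64×0.826) = 64/2700 = 0.0237 per min.

0.024 per min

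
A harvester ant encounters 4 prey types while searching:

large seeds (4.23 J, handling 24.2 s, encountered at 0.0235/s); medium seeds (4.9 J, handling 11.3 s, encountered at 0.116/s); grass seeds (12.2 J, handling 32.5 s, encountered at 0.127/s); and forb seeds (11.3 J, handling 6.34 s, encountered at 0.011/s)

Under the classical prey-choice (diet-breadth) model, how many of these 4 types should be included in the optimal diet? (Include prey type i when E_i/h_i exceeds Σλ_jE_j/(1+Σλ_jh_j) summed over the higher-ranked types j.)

3

E/h in descending order: forb seeds 1.78, medium seeds 0.434, grass seeds 0.375, large seeds 0.175 J/s. The optimal diet is the largest prefix of this list for which every included type satisfies E_i/h_i > R on the types above it.
Rate on top 1: 0.1162. medium seeds: 0.434 > 0.1162 → include.
Rate on top 2: 0.291. grass seeds: 0.375 > 0.291 → include.
Rate on top 3: 0.3445. large seeds: 0.175 < 0.3445 → exclude; stop.
Optimal diet: forb seeds, medium seeds, grass seeds — 3 of 4 types.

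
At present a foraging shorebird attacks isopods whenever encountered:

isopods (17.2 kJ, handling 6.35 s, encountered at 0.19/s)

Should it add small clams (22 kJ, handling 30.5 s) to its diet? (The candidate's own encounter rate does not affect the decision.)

No

Intake rate on the current diet: R = (0.19×17.2) / (1 + 0.19×6.35) = 3.268/2.207 = 1.481 kJ/s.
Profitability of small clams: 22/30.5 = 0.7213 kJ/s.
0.7213 < 1.481, so adding small clams would lower the average — exclude it.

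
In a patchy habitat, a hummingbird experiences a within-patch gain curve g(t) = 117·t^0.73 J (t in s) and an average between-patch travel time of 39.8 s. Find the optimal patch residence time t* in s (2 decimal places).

107.61 s

Maximise g(t)/(T+t): set derivative to zero → g'(t)(T+t) = g(t).
g'(t) = 0.73·117·t^-0.27. Setting 0.73·117·t^-0.27 = 117·t^0.73/(39.8+t) gives 0.73(39.8+t) = t, so 0.27·t = 0.73×39.8.
t* = 0.73×39.8/0.27 = 107.6 s.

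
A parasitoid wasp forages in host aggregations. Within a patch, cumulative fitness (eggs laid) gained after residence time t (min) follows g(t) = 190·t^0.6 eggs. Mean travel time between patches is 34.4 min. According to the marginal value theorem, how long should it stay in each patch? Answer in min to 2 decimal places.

51.60 min

Optimal t* satisfies g'(t*) = g(t*)/(T + t*).
g'(t) = 0.6·190·t^-0.4. Setting 0.6·190·t^-0.4 = 190·t^0.6/(34.4+t) gives 0.6(34.4+t) = t, so 0.40·t = 0.6×34.4.
t* = 0.6×34.4/0.40 = 51.6 min.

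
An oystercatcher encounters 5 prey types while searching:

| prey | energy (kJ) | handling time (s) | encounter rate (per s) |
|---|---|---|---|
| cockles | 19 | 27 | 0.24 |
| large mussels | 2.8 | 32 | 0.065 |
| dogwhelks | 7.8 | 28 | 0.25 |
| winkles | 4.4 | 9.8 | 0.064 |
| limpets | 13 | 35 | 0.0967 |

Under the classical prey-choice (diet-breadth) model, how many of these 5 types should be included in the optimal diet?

Profitabilities (E/h, kJ/s): cockles 0.704, winkles 0.449, limpets 0.371, dogwhelks 0.279, large mussels 0.0875. Add prey in this order while the next type's profitability exceeds the intake rate on those already taken.
Rate on top 1: 0.6096. winkles: 0.449 < 0.6096 → exclude; stop.
Optimal diet: cockles — 1 of 5 types.

1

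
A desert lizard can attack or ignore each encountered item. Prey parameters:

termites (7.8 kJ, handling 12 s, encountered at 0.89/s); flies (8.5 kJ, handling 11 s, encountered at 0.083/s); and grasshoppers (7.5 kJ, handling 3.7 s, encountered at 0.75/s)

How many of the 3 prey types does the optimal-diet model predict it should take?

E/h in descending order: grasshoppers 2.03, flies 0.773, termites 0.65 kJ/s. The optimal diet is the largest prefix of this list for which every included type satisfies E_i/h_i > R on the types above it.
Rate on top 1: 1.49. flies: 0.773 < 1.49 → exclude; stop.
Optimal diet: grasshoppers — 1 of 3 types.

1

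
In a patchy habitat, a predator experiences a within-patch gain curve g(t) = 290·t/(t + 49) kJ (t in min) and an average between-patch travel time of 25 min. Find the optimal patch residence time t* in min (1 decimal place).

Optimal t* satisfies g'(t*) = g(t*)/(T + t*).
g'(t) = 290·49/(t + 49)². Setting 290·49/(t+49)² = 290t/[(t+49)(25+t)] gives 49(25+t) = t(t+49), so t² = 49×25 = 1225.
t* = √1225 = 35 min.

35.0 min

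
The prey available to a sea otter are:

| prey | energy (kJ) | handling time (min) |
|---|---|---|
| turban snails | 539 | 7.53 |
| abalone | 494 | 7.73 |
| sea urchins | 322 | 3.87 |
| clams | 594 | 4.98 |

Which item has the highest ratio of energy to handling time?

clams

In descending order of E/h:
clams: 594/4.98 = 119 kJ/min
sea urchins: 322/3.87 = 83.2 kJ/min
turban snails: 539/7.53 = 71.6 kJ/min
abalone: 494/7.73 = 63.9 kJ/min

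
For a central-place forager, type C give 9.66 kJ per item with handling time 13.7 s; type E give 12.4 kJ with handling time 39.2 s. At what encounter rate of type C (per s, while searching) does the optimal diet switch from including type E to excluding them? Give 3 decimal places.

0.059 per s

The zero-one rule: include type E iff E₂/h₂ > λE₁/(1+λh₁). Equality gives the switch point.
λE₁h₂ = E₂ + λE₂h₁ ⇒ λ = E₂/(E₁h₂ − E₂h₁) = 12.4/(378.7 − 169.9) = 0.05939 per s.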